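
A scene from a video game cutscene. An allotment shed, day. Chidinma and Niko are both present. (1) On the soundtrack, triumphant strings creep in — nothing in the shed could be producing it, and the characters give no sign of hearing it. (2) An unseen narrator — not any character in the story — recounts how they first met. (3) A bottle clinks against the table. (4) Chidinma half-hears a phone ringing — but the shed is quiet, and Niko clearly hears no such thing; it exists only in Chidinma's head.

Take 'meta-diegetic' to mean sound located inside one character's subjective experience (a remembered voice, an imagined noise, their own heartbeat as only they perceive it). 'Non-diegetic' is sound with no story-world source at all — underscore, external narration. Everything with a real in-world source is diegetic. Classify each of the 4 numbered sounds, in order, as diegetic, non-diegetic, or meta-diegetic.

non-diegetic, non-diegetic, diegetic, meta-diegetic

(1) score with no on-screen or off-screen source; it exists for the audience alone → non-diegetic.
Sound (2): the narrator exists outside the story world, addressing only the audience, so non-diegetic.
Sound (3): a bottle is a real object/event in the scene's world, so diegetic.
(4) is meta-diegetic: Chidinma alone 'hears' it — an imagined sound, not present in the space.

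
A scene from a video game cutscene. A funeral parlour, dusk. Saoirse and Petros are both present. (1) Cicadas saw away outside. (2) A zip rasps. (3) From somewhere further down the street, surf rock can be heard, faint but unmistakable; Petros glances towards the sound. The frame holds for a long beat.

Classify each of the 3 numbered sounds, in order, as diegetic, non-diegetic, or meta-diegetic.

(1) is diegetic: it's the actual ambient sound of the location.
(2) an in-world source (a zip); characters could hear it → diegetic.
(3) it's coming from somewhere further down the street — a location within the story world — and Petros reacts → diegetic.

diegetic, diegetic, diegetic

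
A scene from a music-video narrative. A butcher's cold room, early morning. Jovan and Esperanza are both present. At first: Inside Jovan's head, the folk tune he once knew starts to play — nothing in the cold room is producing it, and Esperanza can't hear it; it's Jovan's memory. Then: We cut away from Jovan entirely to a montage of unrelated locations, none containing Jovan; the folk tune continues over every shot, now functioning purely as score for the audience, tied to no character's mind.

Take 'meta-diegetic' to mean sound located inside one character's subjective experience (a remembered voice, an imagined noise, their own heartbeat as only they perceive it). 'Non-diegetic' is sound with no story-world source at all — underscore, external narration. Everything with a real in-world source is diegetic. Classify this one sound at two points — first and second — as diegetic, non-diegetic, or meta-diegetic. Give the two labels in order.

First: the music lives inside Jovan's mind alone; Esperanza can't hear it → meta-diegetic.
Second: once it plays over shots Jovan isn't in, detached from any character's subjectivity, it's conventional underscore → non-diegetic.

meta-diegetic, non-diegetic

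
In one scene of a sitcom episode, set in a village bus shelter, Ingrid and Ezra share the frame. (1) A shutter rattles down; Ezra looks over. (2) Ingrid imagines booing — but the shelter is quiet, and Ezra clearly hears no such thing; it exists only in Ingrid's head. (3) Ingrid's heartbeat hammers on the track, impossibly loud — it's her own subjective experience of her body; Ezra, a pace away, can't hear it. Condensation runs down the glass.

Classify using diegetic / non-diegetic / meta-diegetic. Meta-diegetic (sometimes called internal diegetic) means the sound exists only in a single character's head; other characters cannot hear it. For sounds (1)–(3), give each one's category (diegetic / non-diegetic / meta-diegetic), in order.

Sound (1): a shutter is a real object/event in the scene's world, so diegetic.
(2) subjective to Ingrid: the shelter is silent and Ezra hears nothing → meta-diegetic.
(3) is meta-diegetic: a subjective body sound — Ingrid's private perception, inaudible to Ezra.

diegetic, meta-diegetic, meta-diegetic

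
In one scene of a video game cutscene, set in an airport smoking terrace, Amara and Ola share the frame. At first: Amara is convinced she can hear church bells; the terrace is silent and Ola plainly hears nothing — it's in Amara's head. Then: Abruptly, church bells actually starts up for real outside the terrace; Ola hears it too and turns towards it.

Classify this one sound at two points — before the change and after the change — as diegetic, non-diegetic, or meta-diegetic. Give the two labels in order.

meta-diegetic, diegetic

Before the change: only Amara 'hears' it — imagined, in her mind → meta-diegetic.
After the change: now there's a real external source and Ola hears it too — in the story world → diegetic.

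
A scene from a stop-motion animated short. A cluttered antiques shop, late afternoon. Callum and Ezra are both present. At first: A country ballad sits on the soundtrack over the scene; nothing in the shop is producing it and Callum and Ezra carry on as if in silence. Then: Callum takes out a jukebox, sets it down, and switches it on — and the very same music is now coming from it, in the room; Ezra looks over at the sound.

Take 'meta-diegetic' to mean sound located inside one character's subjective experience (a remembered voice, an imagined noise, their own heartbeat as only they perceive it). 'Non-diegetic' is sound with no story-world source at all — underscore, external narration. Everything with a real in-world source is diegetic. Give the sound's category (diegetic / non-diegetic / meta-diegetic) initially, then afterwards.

Initially: no in-world source exists and no character can hear it — underscore → non-diegetic.
Afterwards: a jukebox is now a real source in the story world and the characters hear it → diegetic.

non-diegetic, diegetic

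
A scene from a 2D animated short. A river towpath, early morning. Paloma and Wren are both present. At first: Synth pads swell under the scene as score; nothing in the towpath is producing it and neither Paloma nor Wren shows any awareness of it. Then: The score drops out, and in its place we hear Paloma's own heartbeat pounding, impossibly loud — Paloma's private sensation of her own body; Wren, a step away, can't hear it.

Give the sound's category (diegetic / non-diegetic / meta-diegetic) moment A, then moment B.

Moment A: underscore with no in-world source, inaudible to the characters → non-diegetic.
Moment B: the body sound is Paloma's subjective perception alone — Wren can't hear it → meta-diegetic.

non-diegetic, meta-diegetic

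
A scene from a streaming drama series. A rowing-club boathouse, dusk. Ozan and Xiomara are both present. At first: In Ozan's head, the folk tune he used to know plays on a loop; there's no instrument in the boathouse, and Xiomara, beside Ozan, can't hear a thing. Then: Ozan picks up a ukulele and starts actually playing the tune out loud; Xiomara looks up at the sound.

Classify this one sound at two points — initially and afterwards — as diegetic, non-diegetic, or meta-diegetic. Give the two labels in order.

Initially: the tune exists only as Ozan's private memory; Xiomara can't hear it → meta-diegetic.
Afterwards: Ozan is now producing it live on a ukulele, in the room, and Xiomara hears it → diegetic.

meta-diegetic, diegetic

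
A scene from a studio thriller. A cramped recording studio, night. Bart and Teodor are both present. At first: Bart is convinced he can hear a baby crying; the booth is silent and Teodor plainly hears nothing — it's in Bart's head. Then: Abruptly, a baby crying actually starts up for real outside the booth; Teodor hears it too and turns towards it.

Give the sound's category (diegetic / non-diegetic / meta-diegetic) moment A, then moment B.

meta-diegetic, diegetic

Moment A: only Bart 'hears' it — imagined, in his mind → meta-diegetic.
Moment B: now there's a real external source and Teodor hears it too — in the story world → diegetic.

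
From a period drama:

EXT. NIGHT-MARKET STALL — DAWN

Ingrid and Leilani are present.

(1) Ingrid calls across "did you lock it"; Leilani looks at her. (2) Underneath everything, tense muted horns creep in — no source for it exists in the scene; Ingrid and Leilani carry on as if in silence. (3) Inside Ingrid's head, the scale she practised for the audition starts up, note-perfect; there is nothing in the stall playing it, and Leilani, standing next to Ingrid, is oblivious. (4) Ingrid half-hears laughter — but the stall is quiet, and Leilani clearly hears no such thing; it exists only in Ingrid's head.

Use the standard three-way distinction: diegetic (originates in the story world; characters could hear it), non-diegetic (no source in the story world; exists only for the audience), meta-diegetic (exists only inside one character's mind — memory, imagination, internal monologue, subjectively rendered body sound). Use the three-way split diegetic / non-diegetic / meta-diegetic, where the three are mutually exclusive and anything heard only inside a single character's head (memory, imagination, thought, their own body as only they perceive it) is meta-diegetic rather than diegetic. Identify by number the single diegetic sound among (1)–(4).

(1) Ingrid is a character speaking aloud in the scene → diegetic.
(2) score with no on-screen or off-screen source; it exists for the audience alone → non-diegetic.
(3) the music is a memory playing inside Ingrid's mind alone; no real-world source, Leilani can't hear it → meta-diegetic.
Sound (4): subjective to Ingrid: the stall is silent and Leilani hears nothing, so meta-diegetic.
Only (1) is diegetic.

1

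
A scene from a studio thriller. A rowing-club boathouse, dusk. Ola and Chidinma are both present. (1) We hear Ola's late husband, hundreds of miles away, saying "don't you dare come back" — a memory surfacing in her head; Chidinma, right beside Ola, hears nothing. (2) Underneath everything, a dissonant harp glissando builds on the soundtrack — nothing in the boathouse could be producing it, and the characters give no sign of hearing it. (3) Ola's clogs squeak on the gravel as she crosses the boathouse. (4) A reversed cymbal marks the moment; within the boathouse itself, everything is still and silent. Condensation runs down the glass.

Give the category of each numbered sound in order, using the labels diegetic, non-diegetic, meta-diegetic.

meta-diegetic, non-diegetic, diegetic, non-diegetic

(1) is meta-diegetic: the voice is a memory playing only inside Ola's mind; Chidinma can't hear it.
(2) is non-diegetic: score with no on-screen or off-screen source; it exists for the audience alone.
(3) it's the physical sound of Ola moving in the space → diegetic.
(4) is non-diegetic: it's a sound-design accent with no in-world source; no one in the scene can hear it.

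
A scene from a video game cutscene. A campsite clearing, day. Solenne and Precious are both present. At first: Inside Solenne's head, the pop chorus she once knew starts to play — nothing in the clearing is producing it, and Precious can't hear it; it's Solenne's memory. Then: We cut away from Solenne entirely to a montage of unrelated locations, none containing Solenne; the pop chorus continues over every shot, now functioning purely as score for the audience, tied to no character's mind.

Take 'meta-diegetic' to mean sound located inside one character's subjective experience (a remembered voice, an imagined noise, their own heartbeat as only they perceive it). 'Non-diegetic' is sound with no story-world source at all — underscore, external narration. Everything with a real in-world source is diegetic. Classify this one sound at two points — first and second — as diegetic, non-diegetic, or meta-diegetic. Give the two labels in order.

meta-diegetic, non-diegetic

First: the music lives inside Solenne's mind alone; Precious can't hear it → meta-diegetic.
Second: once it plays over shots Solenne isn't in, detached from any character's subjectivity, it's conventional underscore → non-diegetic.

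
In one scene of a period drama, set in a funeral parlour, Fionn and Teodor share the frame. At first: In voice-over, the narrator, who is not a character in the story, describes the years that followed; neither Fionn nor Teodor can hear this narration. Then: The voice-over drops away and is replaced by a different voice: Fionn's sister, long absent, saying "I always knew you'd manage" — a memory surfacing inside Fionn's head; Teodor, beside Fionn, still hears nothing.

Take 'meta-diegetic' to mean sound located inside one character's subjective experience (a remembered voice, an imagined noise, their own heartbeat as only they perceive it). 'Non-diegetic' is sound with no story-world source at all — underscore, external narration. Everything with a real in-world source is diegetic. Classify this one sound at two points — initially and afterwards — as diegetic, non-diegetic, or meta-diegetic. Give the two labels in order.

non-diegetic, meta-diegetic

Initially: the external narrator addresses only the audience — outside the story world → non-diegetic.
Afterwards: the replacement voice is a memory inside Fionn's mind specifically → meta-diegetic.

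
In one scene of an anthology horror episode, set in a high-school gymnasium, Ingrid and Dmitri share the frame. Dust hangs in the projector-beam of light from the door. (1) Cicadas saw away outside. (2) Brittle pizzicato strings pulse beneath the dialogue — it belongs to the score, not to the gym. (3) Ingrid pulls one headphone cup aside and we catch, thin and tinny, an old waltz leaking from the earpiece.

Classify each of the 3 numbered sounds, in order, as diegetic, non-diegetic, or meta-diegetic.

(1) cicadas is part of the location's real environment → diegetic.
(2) is non-diegetic: nothing in the gym produces it and the characters don't hear it — pure soundtrack.
(3) is diegetic: the headphones are an on-screen source.

diegetic, non-diegetic, diegetic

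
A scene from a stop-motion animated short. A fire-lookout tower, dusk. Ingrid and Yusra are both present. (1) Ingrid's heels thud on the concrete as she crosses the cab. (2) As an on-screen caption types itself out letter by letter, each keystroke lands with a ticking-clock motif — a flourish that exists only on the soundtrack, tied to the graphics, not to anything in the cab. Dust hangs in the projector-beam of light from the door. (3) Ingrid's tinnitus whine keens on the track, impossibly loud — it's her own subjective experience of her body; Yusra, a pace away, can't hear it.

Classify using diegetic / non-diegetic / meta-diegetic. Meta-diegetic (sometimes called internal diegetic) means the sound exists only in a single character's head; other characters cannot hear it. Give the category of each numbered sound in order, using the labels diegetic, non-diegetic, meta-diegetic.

(1) Ingrid's footsteps are produced in the story world → diegetic.
(2) is non-diegetic: sound married to a title/caption — outside the diegesis by definition.
(3) is meta-diegetic: a subjective body sound — Ingrid's private perception, inaudible to Yusra.

diegetic, non-diegetic, meta-diegetic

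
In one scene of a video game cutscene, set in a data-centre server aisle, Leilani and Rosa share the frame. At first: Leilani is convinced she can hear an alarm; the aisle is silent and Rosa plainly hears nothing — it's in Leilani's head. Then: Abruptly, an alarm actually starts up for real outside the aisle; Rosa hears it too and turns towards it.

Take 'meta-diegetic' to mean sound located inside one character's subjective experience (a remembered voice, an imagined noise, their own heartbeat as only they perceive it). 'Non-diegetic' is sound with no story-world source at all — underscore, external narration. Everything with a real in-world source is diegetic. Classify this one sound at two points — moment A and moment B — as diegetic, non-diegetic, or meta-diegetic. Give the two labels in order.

meta-diegetic, diegetic

Moment A: only Leilani 'hears' it — imagined, in her mind → meta-diegetic.
Moment B: now there's a real external source and Rosa hears it too — in the story world → diegetic.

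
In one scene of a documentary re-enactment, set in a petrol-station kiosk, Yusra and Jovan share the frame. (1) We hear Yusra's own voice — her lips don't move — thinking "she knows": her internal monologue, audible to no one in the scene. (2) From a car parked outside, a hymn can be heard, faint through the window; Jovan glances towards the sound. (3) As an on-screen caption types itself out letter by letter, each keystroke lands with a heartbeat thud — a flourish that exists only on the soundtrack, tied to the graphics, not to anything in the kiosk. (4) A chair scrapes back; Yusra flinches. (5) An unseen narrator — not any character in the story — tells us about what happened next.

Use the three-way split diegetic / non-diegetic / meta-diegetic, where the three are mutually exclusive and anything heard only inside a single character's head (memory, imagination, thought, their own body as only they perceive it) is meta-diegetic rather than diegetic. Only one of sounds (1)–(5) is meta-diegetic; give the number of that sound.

1

(1) it's Yusra's unspoken thought, heard only by the audience via her subjectivity → meta-diegetic.
(2) is diegetic: it's coming from a car parked outside — a location within the story world — and Jovan reacts.
(3) the caption isn't part of the story world, so neither is the sound tied to it → non-diegetic.
(4) an in-world source (a chair); characters could hear it → diegetic.
(5) is non-diegetic: external voice-over — not a character, not heard by anyone in the scene.
Only (1) is meta-diegetic.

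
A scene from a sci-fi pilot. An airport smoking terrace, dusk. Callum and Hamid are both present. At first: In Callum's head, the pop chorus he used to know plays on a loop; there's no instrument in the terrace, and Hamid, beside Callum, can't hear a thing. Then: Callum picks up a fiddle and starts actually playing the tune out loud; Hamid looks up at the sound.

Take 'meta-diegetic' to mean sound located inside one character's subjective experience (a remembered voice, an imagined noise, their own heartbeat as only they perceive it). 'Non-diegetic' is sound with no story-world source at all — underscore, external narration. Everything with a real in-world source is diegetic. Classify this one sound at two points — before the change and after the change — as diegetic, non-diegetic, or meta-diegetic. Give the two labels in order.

Before the change: the tune exists only as Callum's private memory; Hamid can't hear it → meta-diegetic.
After the change: Callum is now producing it live on a fiddle, in the room, and Hamid hears it → diegetic.

meta-diegetic, diegetic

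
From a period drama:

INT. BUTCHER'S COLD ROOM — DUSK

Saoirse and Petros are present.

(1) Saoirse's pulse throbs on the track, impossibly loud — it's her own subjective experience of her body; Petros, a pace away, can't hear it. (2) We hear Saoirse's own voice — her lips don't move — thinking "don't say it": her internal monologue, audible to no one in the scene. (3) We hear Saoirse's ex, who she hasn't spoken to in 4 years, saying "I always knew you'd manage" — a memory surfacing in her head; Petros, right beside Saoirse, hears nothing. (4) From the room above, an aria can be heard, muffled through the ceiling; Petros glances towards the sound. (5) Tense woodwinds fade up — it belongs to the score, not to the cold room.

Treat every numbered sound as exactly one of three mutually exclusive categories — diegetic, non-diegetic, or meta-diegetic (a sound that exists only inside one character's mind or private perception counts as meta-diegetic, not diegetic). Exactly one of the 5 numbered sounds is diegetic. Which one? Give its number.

4

(1) a subjective body sound — Saoirse's private perception, inaudible to Petros → meta-diegetic.
(2) is meta-diegetic: it's Saoirse's unspoken thought, heard only by the audience via her subjectivity.
(3) a remembered line, private to Saoirse — not present in the room, not audible to Petros → meta-diegetic.
(4) is diegetic: the music has an off-screen but real-world source and a character hears it.
(5) score with no on-screen or off-screen source; it exists for the audience alone → non-diegetic.
Only (4) is diegetic.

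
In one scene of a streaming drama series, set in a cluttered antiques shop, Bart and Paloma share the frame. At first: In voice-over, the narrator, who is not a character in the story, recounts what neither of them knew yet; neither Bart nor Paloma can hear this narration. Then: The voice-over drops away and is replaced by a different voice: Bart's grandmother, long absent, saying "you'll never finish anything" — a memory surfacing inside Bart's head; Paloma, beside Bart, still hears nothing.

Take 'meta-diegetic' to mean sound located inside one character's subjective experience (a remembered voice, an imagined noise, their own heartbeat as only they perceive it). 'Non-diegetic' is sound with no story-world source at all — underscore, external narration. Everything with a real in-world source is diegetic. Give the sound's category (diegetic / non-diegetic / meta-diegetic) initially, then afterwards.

Initially: the external narrator addresses only the audience — outside the story world → non-diegetic.
Afterwards: the replacement voice is a memory inside Bart's mind specifically → meta-diegetic.

non-diegetic, meta-diegetic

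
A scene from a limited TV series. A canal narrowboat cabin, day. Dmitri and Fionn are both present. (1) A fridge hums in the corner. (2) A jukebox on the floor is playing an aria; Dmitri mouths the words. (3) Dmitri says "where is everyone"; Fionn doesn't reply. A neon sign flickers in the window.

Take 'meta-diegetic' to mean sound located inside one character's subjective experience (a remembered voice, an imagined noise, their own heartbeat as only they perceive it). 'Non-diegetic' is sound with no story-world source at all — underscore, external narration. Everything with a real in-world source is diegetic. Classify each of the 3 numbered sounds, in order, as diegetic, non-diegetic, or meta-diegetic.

(1) a fridge is part of the location's real environment → diegetic.
(2) is diegetic: the music comes from an on-screen device that Dmitri responds to.
Sound (3): Dmitri is a character speaking aloud in the scene, so diegetic.

diegetic, diegetic, diegetic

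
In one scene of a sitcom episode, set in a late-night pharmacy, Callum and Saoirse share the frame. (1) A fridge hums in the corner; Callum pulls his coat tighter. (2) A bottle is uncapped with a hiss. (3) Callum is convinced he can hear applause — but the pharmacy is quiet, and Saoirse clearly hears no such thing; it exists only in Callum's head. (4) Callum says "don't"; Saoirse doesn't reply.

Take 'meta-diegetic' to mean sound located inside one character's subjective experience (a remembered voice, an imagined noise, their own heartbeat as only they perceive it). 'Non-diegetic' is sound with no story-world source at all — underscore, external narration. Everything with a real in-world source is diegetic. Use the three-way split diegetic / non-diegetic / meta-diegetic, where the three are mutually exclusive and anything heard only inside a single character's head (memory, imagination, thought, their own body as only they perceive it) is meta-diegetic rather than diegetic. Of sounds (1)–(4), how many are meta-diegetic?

(1) is diegetic: ambient/room sound belonging to the story's physical space.
(2) is diegetic: an in-world source (a bottle); characters could hear it.
Sound (3): Callum alone 'hears' it — an imagined sound, not present in the space, so meta-diegetic.
Sound (4): Callum is a character speaking aloud in the scene, so diegetic.
Meta-diegetic: (3) — that's 1.

1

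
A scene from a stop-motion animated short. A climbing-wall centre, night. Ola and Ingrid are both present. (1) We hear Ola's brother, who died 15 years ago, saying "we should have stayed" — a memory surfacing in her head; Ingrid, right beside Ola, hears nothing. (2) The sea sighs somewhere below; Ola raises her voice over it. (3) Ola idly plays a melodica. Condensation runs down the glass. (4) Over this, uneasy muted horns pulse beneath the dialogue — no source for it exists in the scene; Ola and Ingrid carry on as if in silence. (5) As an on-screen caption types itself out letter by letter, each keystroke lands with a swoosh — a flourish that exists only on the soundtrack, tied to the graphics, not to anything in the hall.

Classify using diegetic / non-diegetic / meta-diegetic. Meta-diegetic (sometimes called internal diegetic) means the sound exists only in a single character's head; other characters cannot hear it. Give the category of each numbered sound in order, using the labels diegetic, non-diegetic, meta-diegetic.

meta-diegetic, diegetic, diegetic, non-diegetic, non-diegetic

(1) is meta-diegetic: a remembered line, private to Ola — not present in the room, not audible to Ingrid.
(2) ambient/room sound belonging to the story's physical space → diegetic.
(3) is diegetic: a character is playing a melodica on screen.
(4) is non-diegetic: nothing in the hall produces it and the characters don't hear it — pure soundtrack.
(5) is non-diegetic: the caption isn't part of the story world, so neither is the sound tied to it.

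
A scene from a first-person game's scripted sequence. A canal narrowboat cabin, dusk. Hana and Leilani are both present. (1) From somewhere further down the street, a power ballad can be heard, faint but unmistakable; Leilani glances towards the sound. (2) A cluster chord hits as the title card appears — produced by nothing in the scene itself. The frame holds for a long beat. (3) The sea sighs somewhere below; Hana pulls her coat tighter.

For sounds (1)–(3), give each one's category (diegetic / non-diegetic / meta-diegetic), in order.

diegetic, non-diegetic, diegetic

Sound (1): it's coming from somewhere further down the street — a location within the story world — and Leilani reacts, so diegetic.
Sound (2): an editorial stinger — it belongs to the cut, not the story world, so non-diegetic.
Sound (3): ambient/room sound belonging to the story's physical space, so diegetic.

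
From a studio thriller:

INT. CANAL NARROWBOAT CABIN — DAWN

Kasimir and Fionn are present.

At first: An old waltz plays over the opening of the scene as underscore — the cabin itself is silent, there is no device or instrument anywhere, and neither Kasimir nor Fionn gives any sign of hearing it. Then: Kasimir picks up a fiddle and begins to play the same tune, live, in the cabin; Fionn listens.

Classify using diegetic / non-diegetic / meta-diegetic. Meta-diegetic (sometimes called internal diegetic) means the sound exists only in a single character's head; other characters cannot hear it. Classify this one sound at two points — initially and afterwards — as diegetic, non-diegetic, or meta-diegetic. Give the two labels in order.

Initially: no in-world source exists and no character can hear it — underscore → non-diegetic.
Afterwards: a fiddle is now a real source in the story world and the characters hear it → diegetic.

non-diegetic, diegetic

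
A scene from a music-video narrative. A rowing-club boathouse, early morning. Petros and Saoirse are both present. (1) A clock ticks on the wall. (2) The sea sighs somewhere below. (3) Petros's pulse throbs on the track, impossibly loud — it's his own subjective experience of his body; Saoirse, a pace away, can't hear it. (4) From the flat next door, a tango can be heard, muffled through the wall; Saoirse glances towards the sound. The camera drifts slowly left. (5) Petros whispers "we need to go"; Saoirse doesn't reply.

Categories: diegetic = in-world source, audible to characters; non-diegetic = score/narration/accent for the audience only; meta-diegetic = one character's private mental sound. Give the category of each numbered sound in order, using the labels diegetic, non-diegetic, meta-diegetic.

(1) an in-world source (a clock); characters could hear it → diegetic.
(2) is diegetic: it's the actual ambient sound of the location.
(3) is meta-diegetic: a subjective body sound — Petros's private perception, inaudible to Saoirse.
(4) the music has an off-screen but real-world source and a character hears it → diegetic.
Sound (5): spoken by a character present in the story world, so diegetic.

diegetic, diegetic, meta-diegetic, diegetic, diegetic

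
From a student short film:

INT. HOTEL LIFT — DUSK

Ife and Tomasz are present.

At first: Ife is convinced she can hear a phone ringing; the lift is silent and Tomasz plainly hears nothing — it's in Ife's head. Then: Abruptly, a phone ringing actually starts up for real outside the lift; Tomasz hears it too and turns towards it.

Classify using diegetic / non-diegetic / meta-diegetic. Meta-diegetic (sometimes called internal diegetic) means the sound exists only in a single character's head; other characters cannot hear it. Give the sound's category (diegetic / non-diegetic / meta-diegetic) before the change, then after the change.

Before the change: only Ife 'hears' it — imagined, in her mind → meta-diegetic.
After the change: now there's a real external source and Tomasz hears it too — in the story world → diegetic.

meta-diegetic, diegetic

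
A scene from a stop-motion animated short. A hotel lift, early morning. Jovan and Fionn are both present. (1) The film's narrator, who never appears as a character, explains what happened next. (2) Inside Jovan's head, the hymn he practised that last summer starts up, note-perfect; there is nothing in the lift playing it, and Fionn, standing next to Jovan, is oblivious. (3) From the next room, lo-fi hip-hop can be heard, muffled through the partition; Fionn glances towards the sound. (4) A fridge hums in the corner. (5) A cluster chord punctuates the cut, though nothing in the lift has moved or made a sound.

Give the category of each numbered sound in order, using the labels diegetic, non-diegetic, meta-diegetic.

non-diegetic, meta-diegetic, diegetic, diegetic, non-diegetic

Sound (1): commentary laid over the scene from outside the fiction, so non-diegetic.
(2) is meta-diegetic: the music is a memory playing inside Jovan's mind alone; no real-world source, Fionn can't hear it.
(3) the music has an off-screen but real-world source and a character hears it → diegetic.
(4) is diegetic: a fridge is part of the location's real environment.
Sound (5): an editorial stinger — it belongs to the cut, not the story world, so non-diegetic.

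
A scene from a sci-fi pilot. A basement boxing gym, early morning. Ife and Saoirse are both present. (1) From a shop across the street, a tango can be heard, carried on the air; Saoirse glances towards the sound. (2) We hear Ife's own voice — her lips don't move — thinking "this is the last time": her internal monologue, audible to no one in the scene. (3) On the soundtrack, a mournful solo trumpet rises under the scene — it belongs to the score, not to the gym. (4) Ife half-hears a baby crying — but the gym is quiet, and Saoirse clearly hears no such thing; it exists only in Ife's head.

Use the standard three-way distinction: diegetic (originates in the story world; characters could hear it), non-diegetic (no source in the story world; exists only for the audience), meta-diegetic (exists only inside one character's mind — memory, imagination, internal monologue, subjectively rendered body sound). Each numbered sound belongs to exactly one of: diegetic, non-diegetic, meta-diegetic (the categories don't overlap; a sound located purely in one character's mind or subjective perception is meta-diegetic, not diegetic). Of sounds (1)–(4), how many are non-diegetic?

1

(1) is diegetic: off-screen diegetic: the source is out of frame but still in the story's space.
Sound (2): it's Ife's unspoken thought, heard only by the audience via her subjectivity, so meta-diegetic.
(3) is non-diegetic: it has no source in the story world and no character can hear it — it's underscore.
(4) is meta-diegetic: Ife alone 'hears' it — an imagined sound, not present in the space.
So 1 of the 4 is non-diegetic: (3).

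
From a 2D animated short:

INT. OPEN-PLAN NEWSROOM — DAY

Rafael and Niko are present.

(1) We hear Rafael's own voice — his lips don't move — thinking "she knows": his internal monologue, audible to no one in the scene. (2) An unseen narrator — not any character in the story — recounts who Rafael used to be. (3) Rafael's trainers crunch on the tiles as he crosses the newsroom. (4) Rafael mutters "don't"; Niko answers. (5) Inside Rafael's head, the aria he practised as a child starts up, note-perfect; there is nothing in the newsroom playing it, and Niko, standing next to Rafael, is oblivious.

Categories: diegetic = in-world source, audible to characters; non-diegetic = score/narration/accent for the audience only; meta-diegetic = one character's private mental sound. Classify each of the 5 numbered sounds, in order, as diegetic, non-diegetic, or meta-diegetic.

(1) is meta-diegetic: Rafael's thought-voice: a private mental sound no other character can hear.
(2) commentary laid over the scene from outside the fiction → non-diegetic.
(3) is diegetic: a character's body making contact with the set — an in-world sound.
(4) spoken by a character present in the story world → diegetic.
(5) remembered music, private to Rafael — Niko is oblivious because it isn't in the room → meta-diegetic.

meta-diegetic, non-diegetic, diegetic, diegetic, meta-diegetic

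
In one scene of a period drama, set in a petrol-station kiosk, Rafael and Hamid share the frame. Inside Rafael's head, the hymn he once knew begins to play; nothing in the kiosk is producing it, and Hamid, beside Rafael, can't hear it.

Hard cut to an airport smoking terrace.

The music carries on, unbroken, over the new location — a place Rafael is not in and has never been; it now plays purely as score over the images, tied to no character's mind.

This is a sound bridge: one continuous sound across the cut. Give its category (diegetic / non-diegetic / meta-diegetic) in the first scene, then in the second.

meta-diegetic, non-diegetic

Scene one: the music exists only inside Rafael's mind; Hamid can't hear it → meta-diegetic.
Scene two: it's detached from Rafael entirely and plays over unrelated images with no in-world source — conventional underscore → non-diegetic.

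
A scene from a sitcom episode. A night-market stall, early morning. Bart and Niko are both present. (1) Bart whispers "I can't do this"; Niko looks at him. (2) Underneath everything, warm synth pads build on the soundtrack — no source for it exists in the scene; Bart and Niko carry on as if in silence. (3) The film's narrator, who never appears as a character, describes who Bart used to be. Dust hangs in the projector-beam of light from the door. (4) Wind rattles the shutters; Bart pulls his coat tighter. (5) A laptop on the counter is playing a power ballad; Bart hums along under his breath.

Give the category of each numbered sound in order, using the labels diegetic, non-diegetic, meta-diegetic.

diegetic, non-diegetic, non-diegetic, diegetic, diegetic

(1) is diegetic: spoken by a character present in the story world.
Sound (2): score with no on-screen or off-screen source; it exists for the audience alone, so non-diegetic.
(3) commentary laid over the scene from outside the fiction → non-diegetic.
Sound (4): it's the actual ambient sound of the location, so diegetic.
(5) is diegetic: source music from a laptop, which exists in the story world.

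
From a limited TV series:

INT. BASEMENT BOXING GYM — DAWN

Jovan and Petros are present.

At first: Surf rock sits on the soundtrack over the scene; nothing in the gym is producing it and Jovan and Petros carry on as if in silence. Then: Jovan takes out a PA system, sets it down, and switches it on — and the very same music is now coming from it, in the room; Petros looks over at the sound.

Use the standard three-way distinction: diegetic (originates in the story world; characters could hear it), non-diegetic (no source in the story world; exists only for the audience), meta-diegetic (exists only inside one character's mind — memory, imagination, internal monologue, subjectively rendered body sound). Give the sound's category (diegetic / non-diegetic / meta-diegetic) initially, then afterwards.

Initially: no in-world source exists and no character can hear it — underscore → non-diegetic.
Afterwards: a PA system is now a real source in the story world and the characters hear it → diegetic.

non-diegetic, diegetic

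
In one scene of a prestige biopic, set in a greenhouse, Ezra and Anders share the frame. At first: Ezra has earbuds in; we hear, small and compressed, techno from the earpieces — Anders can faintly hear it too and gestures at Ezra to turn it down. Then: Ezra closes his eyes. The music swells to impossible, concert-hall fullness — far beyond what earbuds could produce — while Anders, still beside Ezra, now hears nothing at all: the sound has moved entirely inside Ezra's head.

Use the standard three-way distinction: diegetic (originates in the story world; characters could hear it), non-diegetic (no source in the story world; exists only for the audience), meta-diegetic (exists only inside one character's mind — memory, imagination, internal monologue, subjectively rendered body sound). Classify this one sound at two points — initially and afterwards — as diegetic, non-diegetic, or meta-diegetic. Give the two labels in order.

Initially: the earbuds are a physical source both characters can hear → diegetic.
Afterwards: the music now exists only as Ezra's subjective experience; Anders can no longer hear it → meta-diegetic.

diegetic, meta-diegetic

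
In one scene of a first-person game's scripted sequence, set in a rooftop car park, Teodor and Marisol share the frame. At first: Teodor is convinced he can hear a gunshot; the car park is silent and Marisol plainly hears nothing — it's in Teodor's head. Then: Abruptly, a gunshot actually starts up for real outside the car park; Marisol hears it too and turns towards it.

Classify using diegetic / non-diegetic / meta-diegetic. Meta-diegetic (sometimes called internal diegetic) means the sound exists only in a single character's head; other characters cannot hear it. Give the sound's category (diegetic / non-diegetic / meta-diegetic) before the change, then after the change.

meta-diegetic, diegetic

Before the change: only Teodor 'hears' it — imagined, in his mind → meta-diegetic.
After the change: now there's a real external source and Marisol hears it too — in the story world → diegetic.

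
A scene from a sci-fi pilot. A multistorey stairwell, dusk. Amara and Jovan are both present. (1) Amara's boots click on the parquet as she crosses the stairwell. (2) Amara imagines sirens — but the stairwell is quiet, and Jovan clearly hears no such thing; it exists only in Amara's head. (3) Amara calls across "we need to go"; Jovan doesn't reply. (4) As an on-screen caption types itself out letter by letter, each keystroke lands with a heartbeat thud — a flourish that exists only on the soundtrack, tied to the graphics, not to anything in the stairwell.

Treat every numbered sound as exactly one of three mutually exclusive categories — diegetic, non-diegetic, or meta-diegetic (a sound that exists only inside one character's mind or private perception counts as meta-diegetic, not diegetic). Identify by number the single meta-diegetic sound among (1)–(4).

2

(1) is diegetic: it's the physical sound of Amara moving in the space.
(2) is meta-diegetic: subjective to Amara: the stairwell is silent and Jovan hears nothing.
Sound (3): spoken by a character present in the story world, so diegetic.
(4) is non-diegetic: sound married to a title/caption — outside the diegesis by definition.
Only (2) is meta-diegetic.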